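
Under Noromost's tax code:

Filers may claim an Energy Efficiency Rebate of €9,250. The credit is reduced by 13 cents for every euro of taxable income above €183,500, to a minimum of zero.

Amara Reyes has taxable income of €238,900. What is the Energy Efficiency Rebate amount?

€2,048

Energy Efficiency Rebate: 13% of the €55,400 excess over €183,500 is €7,202; credit = €9,250 − €7,202 = €2,048.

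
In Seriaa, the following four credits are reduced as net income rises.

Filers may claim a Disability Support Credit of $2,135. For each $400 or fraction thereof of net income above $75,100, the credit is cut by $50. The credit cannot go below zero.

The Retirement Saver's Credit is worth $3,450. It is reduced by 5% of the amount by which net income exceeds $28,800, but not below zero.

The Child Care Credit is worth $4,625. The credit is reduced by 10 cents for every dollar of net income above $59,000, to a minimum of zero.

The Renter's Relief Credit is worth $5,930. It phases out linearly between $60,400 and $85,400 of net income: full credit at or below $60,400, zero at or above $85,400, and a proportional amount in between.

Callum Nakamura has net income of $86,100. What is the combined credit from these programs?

Disability Support Credit: income exceeds $75,100 by $11,000, which is 28 full-or-partial $400 increments; reduction = 28 × $50 = $1,400, leaving $735.
Retirement Saver's Credit: 5% of the $57,300 excess over $28,800 is $2,865; credit = $3,450 − $2,865 = $585.
Child Care Credit: 10% of the $27,100 excess over $59,000 is $2,710; credit = $4,625 − $2,710 = $1,915.
Renter's Relief Credit: $86,100 is at or above $85,400, so the credit is $0.
Total: $735 + $585 + $1,915 + $0 = $3,235.

$3,235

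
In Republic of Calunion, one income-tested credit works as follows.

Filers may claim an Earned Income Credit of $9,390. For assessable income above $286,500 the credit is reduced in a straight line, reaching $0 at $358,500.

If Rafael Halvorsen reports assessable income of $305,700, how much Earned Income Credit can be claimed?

$6,886

Earned Income Credit: $305,700 is $19,200 into a $72,000 phase-out range, leaving 52,800/72,000 of the credit: $9,390 × 52,800/72,000 = $6,886.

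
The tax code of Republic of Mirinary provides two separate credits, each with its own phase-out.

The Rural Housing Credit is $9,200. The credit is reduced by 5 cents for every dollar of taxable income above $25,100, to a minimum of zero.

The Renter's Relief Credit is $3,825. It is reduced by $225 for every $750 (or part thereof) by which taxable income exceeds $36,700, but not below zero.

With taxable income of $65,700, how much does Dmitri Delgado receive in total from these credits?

$7,170

Rural Housing Credit: 5% of the $40,600 excess over $25,100 is $2,030; credit = $9,200 − $2,030 = $7,170.
Renter's Relief Credit: income exceeds $36,700 by $29,000 → 39 increments × $225 = $8,775 ≥ base, so the credit is $0.
Total: $7,170 + $0 = $7,170.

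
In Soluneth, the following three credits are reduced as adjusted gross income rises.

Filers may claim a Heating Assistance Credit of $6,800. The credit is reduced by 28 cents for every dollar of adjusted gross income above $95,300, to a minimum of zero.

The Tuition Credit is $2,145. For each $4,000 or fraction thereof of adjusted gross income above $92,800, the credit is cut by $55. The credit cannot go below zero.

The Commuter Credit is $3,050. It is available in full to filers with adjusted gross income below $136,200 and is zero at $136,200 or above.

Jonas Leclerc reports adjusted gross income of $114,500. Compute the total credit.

$6,289

Heating Assistance Credit: 28% of the $19,200 excess over $95,300 is $5,376; credit = $6,800 − $5,376 = $1,424.
Tuition Credit: income exceeds $92,800 by $21,700, which is 6 full-or-partial $4,000 increments; reduction = 6 × $55 = $330, leaving $1,815.
Commuter Credit: $114,500 is below the $136,200 cutoff, so the full $3,050 applies.
Total: $1,424 + $1,815 + $3,050 = $6,289.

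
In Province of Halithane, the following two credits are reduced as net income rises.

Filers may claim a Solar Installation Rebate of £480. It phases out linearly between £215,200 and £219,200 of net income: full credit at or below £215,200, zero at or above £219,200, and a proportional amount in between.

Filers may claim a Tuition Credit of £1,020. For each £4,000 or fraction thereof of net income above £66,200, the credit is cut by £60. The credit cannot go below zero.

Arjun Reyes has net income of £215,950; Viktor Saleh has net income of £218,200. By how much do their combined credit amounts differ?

£270

Arjun (£215,950): Solar Installation Rebate: £215,950 is £750 into a £4,000 phase-out range, leaving 3,250/4,000 of the credit: £480 × 3,250/4,000 = £390. Tuition Credit: income exceeds £66,200 by £149,750 → 38 increments × £60 = £2,280 ≥ base, so the credit is £0. total £390 + £0 = £390
Viktor (£218,200): Solar Installation Rebate: £218,200 is £3,000 into a £4,000 phase-out range, leaving 1,000/4,000 of the credit: £480 × 1,000/4,000 = £120. Tuition Credit: income exceeds £66,200 by £152,000 → 38 increments × £60 = £2,280 ≥ base, so the credit is £0. total £120 + £0 = £120
Difference: |£390 − £120| = £270.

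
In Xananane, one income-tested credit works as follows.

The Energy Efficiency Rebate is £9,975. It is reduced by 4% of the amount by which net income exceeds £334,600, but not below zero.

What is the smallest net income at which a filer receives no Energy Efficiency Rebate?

£583,975

The credit falls by 4% of each pound above £334,600, so it reaches zero when the excess is £9,975 / 4% = £249,375: income = £334,600 + £249,375 = £583,975.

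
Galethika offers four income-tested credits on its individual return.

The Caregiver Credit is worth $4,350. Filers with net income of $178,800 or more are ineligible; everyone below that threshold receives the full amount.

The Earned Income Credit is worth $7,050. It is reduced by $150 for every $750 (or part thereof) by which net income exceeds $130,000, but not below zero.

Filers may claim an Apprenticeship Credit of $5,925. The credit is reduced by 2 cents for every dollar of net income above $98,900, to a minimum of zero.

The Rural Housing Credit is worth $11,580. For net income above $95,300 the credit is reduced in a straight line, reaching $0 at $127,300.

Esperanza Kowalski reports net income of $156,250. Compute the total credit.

$10,928

Caregiver Credit: $156,250 is below the $178,800 cutoff, so the full $4,350 applies.
Earned Income Credit: income exceeds $130,000 by $26,250, which is 35 full-or-partial $750 increments; reduction = 35 × $150 = $5,250, leaving $1,800.
Apprenticeship Credit: 2% of the $57,350 excess over $98,900 is $1,147; credit = $5,925 − $1,147 = $4,778.
Rural Housing Credit: $156,250 is at or above $127,300, so the credit is $0.
Total: $4,350 + $1,800 + $4,778 + $0 = $10,928.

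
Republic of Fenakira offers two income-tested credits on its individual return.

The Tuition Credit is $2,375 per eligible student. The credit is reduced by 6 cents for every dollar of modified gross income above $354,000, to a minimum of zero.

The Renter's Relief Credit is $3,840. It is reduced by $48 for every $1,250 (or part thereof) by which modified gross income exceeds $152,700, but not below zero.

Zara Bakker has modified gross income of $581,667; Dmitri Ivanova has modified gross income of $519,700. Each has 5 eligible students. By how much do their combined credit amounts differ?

Zara ($581,667): Tuition Credit: base = 5 × $2,375 = $11,875. 6% of the $227,667 excess over $354,000 is $13,660.02 ≥ base, so the credit is $0. Renter's Relief Credit: income exceeds $152,700 by $428,967 → 344 increments × $48 = $16,512 ≥ base, so the credit is $0. total $0 + $0 = $0
Dmitri ($519,700): Tuition Credit: base = 5 × $2,375 = $11,875. 6% of the $165,700 excess over $354,000 is $9,942; credit = $11,875 − $9,942 = $1,933. Renter's Relief Credit: income exceeds $152,700 by $367,000 → 294 increments × $48 = $14,112 ≥ base, so the credit is $0. total $1,933 + $0 = $1,933
Difference: |$0 − $1,933| = $1,933.

$1,933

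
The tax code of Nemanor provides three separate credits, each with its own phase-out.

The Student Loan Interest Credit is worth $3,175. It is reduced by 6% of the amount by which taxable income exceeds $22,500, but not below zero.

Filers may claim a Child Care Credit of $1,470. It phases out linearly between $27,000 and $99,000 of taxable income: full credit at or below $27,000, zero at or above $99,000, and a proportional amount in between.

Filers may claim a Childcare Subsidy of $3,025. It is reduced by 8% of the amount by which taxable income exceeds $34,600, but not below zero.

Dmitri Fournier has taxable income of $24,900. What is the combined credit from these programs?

Student Loan Interest Credit: 6% of the $2,400 excess over $22,500 is $144; credit = $3,175 − $144 = $3,031.
Child Care Credit: $24,900 is at or below the $27,000 threshold, so the full $1,470 applies.
Childcare Subsidy: $24,900 is at or below the $34,600 threshold, so the full $3,025 applies.
Total: $3,031 + $1,470 + $3,025 = $7,526.

$7,526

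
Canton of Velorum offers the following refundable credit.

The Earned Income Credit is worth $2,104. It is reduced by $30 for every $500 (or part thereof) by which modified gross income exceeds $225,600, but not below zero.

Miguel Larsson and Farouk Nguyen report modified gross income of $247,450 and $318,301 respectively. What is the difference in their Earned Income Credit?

$784

Miguel ($247,450): Earned Income Credit: income exceeds $225,600 by $21,850, which is 44 full-or-partial $500 increments; reduction = 44 × $30 = $1,320, leaving $784.
Farouk ($318,301): Earned Income Credit: income exceeds $225,600 by $92,701 → 186 increments × $30 = $5,580 ≥ base, so the credit is $0.
Difference: |$784 − $0| = $784.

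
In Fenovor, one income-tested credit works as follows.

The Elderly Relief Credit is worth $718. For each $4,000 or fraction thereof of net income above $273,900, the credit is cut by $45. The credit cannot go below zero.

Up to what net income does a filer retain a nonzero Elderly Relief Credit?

$333,900

After 15 increments the reduction is 15 × $45 = $675, leaving $43; one more increment wipes it out. Increment 15 ends at excess 15 × $4,000 = $60,000, so the highest qualifying income is $273,900 + $60,000 = $333,900.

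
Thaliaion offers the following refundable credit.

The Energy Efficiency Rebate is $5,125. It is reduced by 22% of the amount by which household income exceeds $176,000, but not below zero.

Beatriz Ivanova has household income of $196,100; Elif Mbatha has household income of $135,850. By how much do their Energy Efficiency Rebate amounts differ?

Beatriz ($196,100): Energy Efficiency Rebate: 22% of the $20,100 excess over $176,000 is $4,422; credit = $5,125 − $4,422 = $703.
Elif ($135,850): Energy Efficiency Rebate: $135,850 is at or below the $176,000 threshold, so the full $5,125 applies.
Difference: |$703 − $5,125| = $4,422.

$4,422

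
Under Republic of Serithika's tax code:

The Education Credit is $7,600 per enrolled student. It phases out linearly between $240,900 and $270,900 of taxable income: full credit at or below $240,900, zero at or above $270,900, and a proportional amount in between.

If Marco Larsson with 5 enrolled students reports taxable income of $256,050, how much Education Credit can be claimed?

$18,810

Education Credit: base = 5 × $7,600 = $38,000. $256,050 is $15,150 into a $30,000 phase-out range, leaving 14,850/30,000 of the credit: $38,000 × 14,850/30,000 = $18,810.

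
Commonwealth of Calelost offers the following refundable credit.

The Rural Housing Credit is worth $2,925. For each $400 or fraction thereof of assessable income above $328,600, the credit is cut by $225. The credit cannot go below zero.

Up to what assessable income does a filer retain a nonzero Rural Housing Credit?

$333,400

After 12 increments the reduction is 12 × $225 = $2,700, leaving $225; one more increment wipes it out. Increment 12 ends at excess 12 × $400 = $4,800, so the highest qualifying income is $328,600 + $4,800 = $333,400.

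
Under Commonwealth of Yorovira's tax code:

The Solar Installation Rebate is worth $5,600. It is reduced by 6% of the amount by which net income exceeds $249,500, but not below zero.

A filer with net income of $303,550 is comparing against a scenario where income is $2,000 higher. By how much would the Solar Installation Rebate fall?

At $303,550 — 6% of the $54,050 excess over $249,500 is $3,243; credit = $5,600 − $3,243 = $2,357.
At $305,550 — 6% of the $56,050 excess over $249,500 is $3,363; credit = $5,600 − $3,363 = $2,237.
Lost: $2,357 − $2,237 = $120.

$120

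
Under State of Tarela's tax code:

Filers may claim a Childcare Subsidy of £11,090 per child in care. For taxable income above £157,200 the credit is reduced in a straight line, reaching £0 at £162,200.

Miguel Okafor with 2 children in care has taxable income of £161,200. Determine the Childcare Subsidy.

Childcare Subsidy: base = 2 × £11,090 = £22,180. £161,200 is £4,000 into a £5,000 phase-out range, leaving 1,000/5,000 of the credit: £22,180 × 1,000/5,000 = £4,436.

£4,436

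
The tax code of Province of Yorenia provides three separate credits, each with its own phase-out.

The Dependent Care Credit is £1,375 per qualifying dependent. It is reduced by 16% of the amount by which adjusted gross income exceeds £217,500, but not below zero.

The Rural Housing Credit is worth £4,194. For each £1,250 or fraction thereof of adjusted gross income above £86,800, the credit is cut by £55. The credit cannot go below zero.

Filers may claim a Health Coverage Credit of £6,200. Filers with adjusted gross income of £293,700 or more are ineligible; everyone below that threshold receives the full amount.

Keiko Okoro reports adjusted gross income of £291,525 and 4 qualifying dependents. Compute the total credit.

Dependent Care Credit: base = 4 × £1,375 = £5,500. 16% of the £74,025 excess over £217,500 is £11,844 ≥ base, so the credit is £0.
Rural Housing Credit: income exceeds £86,800 by £204,725 → 164 increments × £55 = £9,020 ≥ base, so the credit is £0.
Health Coverage Credit: £291,525 is below the £293,700 cutoff, so the full £6,200 applies.
Total: £0 + £0 + £6,200 = £6,200.

£6,200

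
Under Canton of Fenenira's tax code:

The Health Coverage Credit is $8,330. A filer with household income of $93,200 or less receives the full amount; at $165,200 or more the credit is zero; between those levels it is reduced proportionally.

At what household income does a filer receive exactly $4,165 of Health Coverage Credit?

$129,200

$4,165 is 4,165/8,330 of the full $8,330, so 4,165/8,330 of the $72,000 range has been used: income = $93,200 + $72,000 × 4,165/8,330 = $129,200.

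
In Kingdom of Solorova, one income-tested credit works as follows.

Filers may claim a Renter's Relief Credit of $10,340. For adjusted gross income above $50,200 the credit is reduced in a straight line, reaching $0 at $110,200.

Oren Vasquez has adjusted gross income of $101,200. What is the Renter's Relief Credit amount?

$1,551

Renter's Relief Credit: $101,200 is $51,000 into a $60,000 phase-out range, leaving 9,000/60,000 of the credit: $10,340 × 9,000/60,000 = $1,551.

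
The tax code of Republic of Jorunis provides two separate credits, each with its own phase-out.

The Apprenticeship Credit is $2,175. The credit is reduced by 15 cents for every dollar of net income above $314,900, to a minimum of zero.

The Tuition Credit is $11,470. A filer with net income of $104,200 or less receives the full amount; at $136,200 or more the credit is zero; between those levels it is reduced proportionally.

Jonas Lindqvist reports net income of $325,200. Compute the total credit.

Apprenticeship Credit: 15% of the $10,300 excess over $314,900 is $1,545; credit = $2,175 − $1,545 = $630.
Tuition Credit: $325,200 is at or above $136,200, so the credit is $0.
Total: $630 + $0 = $630.

$630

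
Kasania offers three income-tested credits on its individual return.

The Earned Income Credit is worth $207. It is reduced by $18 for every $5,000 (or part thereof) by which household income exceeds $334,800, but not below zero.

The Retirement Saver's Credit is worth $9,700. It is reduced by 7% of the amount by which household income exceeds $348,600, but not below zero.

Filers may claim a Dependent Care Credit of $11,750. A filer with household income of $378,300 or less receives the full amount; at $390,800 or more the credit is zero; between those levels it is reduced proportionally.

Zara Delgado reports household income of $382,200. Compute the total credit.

$15,459

Earned Income Credit: income exceeds $334,800 by $47,400, which is 10 full-or-partial $5,000 increments; reduction = 10 × $18 = $180, leaving $27.
Retirement Saver's Credit: 7% of the $33,600 excess over $348,600 is $2,352; credit = $9,700 − $2,352 = $7,348.
Dependent Care Credit: $382,200 is $3,900 into a $12,500 phase-out range, leaving 8,600/12,500 of the credit: $11,750 × 8,600/12,500 = $8,084.
Total: $27 + $7,348 + $8,084 = $15,459.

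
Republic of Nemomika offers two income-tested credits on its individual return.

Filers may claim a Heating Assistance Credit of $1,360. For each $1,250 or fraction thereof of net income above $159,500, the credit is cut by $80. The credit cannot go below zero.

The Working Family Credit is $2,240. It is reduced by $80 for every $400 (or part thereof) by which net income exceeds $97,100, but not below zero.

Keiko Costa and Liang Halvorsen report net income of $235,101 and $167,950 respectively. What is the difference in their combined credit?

Keiko ($235,101): Heating Assistance Credit: income exceeds $159,500 by $75,601 → 61 increments × $80 = $4,880 ≥ base, so the credit is $0. Working Family Credit: income exceeds $97,100 by $138,001 → 346 increments × $80 = $27,680 ≥ base, so the credit is $0. total $0 + $0 = $0
Liang ($167,950): Heating Assistance Credit: income exceeds $159,500 by $8,450, which is 7 full-or-partial $1,250 increments; reduction = 7 × $80 = $560, leaving $800. Working Family Credit: income exceeds $97,100 by $70,850 → 178 increments × $80 = $14,240 ≥ base, so the credit is $0. total $800 + $0 = $800
Difference: |$0 − $800| = $800.

$800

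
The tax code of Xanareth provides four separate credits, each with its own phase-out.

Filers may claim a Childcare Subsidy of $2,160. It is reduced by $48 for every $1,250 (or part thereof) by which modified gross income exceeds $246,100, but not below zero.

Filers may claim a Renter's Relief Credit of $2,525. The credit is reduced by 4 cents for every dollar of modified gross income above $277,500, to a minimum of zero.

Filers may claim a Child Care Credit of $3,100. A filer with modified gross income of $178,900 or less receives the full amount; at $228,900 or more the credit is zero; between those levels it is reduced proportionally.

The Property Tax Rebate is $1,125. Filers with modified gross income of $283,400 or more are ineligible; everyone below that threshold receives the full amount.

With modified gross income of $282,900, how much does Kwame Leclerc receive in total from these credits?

$4,154

Childcare Subsidy: income exceeds $246,100 by $36,800, which is 30 full-or-partial $1,250 increments; reduction = 30 × $48 = $1,440, leaving $720.
Renter's Relief Credit: 4% of the $5,400 excess over $277,500 is $216; credit = $2,525 − $216 = $2,309.
Child Care Credit: $282,900 is at or above $228,900, so the credit is $0.
Property Tax Rebate: $282,900 is below the $283,400 cutoff, so the full $1,125 applies.
Total: $720 + $2,309 + $0 + $1,125 = $4,154.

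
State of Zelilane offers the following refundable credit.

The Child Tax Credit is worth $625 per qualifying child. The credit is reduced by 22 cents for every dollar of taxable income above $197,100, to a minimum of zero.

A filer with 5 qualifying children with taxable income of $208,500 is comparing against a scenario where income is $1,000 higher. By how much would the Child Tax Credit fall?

$220

At $208,500 — base = 5 × $625 = $3,125. 22% of the $11,400 excess over $197,100 is $2,508; credit = $3,125 − $2,508 = $617.
At $209,500 — base = 5 × $625 = $3,125. 22% of the $12,400 excess over $197,100 is $2,728; credit = $3,125 − $2,728 = $397.
Lost: $617 − $397 = $220.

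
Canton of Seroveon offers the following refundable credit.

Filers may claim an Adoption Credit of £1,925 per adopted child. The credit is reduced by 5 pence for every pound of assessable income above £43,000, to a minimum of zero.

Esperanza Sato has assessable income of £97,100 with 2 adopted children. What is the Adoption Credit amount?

£1,145

Adoption Credit: base = 2 × £1,925 = £3,850. 5% of the £54,100 excess over £43,000 is £2,705; credit = £3,850 − £2,705 = £1,145.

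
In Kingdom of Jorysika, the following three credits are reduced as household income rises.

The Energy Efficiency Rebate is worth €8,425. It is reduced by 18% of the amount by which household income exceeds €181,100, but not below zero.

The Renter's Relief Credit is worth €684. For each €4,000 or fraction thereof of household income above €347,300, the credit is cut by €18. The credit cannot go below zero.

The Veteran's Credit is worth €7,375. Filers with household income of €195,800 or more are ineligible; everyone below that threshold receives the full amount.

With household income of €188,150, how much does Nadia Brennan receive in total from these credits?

€15,215

Energy Efficiency Rebate: 18% of the €7,050 excess over €181,100 is €1,269; credit = €8,425 − €1,269 = €7,156.
Renter's Relief Credit: €188,150 is at or below the €347,300 threshold, so the full €684 applies.
Veteran's Credit: €188,150 is below the €195,800 cutoff, so the full €7,375 applies.
Total: €7,156 + €684 + €7,375 = €15,215.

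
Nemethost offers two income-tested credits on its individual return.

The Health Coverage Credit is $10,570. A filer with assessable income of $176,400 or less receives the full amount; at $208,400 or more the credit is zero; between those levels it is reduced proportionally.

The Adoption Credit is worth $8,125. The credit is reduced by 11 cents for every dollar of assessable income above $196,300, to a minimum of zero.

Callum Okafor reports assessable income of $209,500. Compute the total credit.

Health Coverage Credit: $209,500 is at or above $208,400, so the credit is $0.
Adoption Credit: 11% of the $13,200 excess over $196,300 is $1,452; credit = $8,125 − $1,452 = $6,673.
Total: $0 + $6,673 = $6,673.

$6,673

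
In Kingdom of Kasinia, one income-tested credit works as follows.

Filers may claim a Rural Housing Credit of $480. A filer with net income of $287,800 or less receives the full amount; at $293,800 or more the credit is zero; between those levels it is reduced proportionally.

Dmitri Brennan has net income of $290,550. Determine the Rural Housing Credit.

Rural Housing Credit: $290,550 is $2,750 into a $6,000 phase-out range, leaving 3,250/6,000 of the credit: $480 × 3,250/6,000 = $260.

$260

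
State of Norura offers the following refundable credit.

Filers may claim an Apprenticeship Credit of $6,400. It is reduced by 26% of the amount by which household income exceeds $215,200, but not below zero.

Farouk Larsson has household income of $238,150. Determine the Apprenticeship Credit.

Apprenticeship Credit: 26% of the $22,950 excess over $215,200 is $5,967; credit = $6,400 − $5,967 = $433.

$433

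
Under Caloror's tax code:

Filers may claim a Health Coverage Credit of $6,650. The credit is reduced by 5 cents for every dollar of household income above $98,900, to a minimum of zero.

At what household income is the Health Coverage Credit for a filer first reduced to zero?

$231,900

The credit falls by 5% of each dollar above $98,900, so it reaches zero when the excess is $6,650 / 5% = $133,000: income = $98,900 + $133,000 = $231,900.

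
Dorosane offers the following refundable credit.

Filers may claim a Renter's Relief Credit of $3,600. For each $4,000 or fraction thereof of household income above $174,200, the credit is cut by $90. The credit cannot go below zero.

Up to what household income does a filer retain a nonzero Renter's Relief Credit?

$330,200

After 39 increments the reduction is 39 × $90 = $3,510, leaving $90; one more increment wipes it out. Increment 39 ends at excess 39 × $4,000 = $156,000, so the highest qualifying income is $174,200 + $156,000 = $330,200.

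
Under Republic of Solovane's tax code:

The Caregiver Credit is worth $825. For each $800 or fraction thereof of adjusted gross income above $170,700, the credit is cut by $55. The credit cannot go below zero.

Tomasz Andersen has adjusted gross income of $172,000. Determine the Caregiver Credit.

$715

Caregiver Credit: income exceeds $170,700 by $1,300, which is 2 full-or-partial $800 increments; reduction = 2 × $55 = $110, leaving $715.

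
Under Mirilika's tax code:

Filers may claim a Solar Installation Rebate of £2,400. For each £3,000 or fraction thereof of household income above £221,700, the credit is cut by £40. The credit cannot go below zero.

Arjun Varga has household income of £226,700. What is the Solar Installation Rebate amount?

Solar Installation Rebate: income exceeds £221,700 by £5,000, which is 2 full-or-partial £3,000 increments; reduction = 2 × £40 = £80, leaving £2,320.

£2,320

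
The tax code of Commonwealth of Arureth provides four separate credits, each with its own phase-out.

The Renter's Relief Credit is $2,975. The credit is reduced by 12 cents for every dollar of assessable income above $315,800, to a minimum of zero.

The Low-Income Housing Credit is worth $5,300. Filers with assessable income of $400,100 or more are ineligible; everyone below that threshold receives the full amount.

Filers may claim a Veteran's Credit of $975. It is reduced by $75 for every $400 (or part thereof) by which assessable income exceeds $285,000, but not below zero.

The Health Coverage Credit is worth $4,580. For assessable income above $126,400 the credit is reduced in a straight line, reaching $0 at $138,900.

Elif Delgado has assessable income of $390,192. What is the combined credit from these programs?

Renter's Relief Credit: 12% of the $74,392 excess over $315,800 is $8,927.04 ≥ base, so the credit is $0.
Low-Income Housing Credit: $390,192 is below the $400,100 cutoff, so the full $5,300 applies.
Veteran's Credit: income exceeds $285,000 by $105,192 → 263 increments × $75 = $19,725 ≥ base, so the credit is $0.
Health Coverage Credit: $390,192 is at or above $138,900, so the credit is $0.
Total: $0 + $5,300 + $0 + $0 = $5,300.

$5,300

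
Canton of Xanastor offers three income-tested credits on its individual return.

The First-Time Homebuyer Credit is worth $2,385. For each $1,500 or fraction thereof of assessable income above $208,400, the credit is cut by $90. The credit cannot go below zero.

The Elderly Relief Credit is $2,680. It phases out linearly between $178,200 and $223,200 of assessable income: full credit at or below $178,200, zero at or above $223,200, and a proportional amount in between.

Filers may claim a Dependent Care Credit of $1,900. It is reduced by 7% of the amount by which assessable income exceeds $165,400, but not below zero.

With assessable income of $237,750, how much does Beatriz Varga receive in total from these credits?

$585

First-Time Homebuyer Credit: income exceeds $208,400 by $29,350, which is 20 full-or-partial $1,500 increments; reduction = 20 × $90 = $1,800, leaving $585.
Elderly Relief Credit: $237,750 is at or above $223,200, so the credit is $0.
Dependent Care Credit: 7% of the $72,350 excess over $165,400 is $5,064.50 ≥ base, so the credit is $0.
Total: $585 + $0 + $0 = $585.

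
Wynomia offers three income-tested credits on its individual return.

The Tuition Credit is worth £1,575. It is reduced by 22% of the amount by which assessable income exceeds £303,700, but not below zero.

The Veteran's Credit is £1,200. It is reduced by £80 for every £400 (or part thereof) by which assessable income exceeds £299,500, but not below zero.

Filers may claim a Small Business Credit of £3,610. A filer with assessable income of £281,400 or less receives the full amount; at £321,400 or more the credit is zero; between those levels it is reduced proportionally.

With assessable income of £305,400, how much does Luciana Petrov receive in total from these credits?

£2,645

Tuition Credit: 22% of the £1,700 excess over £303,700 is £374; credit = £1,575 − £374 = £1,201.
Veteran's Credit: income exceeds £299,500 by £5,900 → 15 increments × £80 = £1,200 ≥ base, so the credit is £0.
Small Business Credit: £305,400 is £24,000 into a £40,000 phase-out range, leaving 16,000/40,000 of the credit: £3,610 × 16,000/40,000 = £1,444.
Total: £1,201 + £0 + £1,444 = £2,645.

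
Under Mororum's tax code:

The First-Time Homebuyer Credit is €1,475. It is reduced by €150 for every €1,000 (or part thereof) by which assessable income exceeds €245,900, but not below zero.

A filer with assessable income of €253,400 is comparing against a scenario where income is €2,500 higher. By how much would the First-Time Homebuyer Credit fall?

At €253,400 — income exceeds €245,900 by €7,500, which is 8 full-or-partial €1,000 increments; reduction = 8 × €150 = €1,200, leaving €275.
At €255,900 — income exceeds €245,900 by €10,000 → 10 increments × €150 = €1,500 ≥ base, so the credit is €0.
Lost: €275 − €0 = €275.

€275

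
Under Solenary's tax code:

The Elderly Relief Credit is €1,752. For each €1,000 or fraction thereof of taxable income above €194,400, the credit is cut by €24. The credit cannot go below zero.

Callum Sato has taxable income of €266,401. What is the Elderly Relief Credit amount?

€0

Elderly Relief Credit: income exceeds €194,400 by €72,001 → 73 increments × €24 = €1,752 ≥ base, so the credit is €0.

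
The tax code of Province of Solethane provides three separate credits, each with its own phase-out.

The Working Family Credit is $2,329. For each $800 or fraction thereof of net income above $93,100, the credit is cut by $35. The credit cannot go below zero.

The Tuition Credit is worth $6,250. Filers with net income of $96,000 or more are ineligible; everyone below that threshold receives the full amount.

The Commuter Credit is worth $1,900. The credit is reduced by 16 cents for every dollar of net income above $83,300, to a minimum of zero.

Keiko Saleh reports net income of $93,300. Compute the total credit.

$8,844

Working Family Credit: income exceeds $93,100 by $200, which is 1 full-or-partial $800 increment; reduction = 1 × $35 = $35, leaving $2,294.
Tuition Credit: $93,300 is below the $96,000 cutoff, so the full $6,250 applies.
Commuter Credit: 16% of the $10,000 excess over $83,300 is $1,600; credit = $1,900 − $1,600 = $300.
Total: $2,294 + $6,250 + $300 = $8,844.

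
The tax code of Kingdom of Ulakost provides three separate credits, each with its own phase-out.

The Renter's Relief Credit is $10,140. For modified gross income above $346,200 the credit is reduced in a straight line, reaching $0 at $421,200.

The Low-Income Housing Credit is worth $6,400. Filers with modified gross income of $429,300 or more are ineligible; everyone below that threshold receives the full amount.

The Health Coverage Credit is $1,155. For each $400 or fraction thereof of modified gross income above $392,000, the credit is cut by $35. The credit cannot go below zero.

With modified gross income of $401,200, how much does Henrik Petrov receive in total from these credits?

Renter's Relief Credit: $401,200 is $55,000 into a $75,000 phase-out range, leaving 20,000/75,000 of the credit: $10,140 × 20,000/75,000 = $2,704.
Low-Income Housing Credit: $401,200 is below the $429,300 cutoff, so the full $6,400 applies.
Health Coverage Credit: income exceeds $392,000 by $9,200, which is 23 full-or-partial $400 increments; reduction = 23 × $35 = $805, leaving $350.
Total: $2,704 + $6,400 + $350 = $9,454.

$9,454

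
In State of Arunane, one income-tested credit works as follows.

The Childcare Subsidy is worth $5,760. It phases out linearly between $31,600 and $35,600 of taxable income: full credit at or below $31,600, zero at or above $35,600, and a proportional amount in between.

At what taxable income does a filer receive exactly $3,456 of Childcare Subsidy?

$33,200

$3,456 is 3,456/5,760 of the full $5,760, so 2,304/5,760 of the $4,000 range has been used: income = $31,600 + $4,000 × 2,304/5,760 = $33,200.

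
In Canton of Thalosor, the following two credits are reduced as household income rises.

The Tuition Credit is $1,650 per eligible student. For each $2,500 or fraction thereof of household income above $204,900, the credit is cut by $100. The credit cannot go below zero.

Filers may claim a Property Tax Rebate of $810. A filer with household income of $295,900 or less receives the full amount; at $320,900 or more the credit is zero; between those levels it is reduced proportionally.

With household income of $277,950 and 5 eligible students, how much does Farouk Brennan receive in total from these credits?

Tuition Credit: base = 5 × $1,650 = $8,250. income exceeds $204,900 by $73,050, which is 30 full-or-partial $2,500 increments; reduction = 30 × $100 = $3,000, leaving $5,250.
Property Tax Rebate: $277,950 is at or below the $295,900 threshold, so the full $810 applies.
Total: $5,250 + $810 = $6,060.

$6,060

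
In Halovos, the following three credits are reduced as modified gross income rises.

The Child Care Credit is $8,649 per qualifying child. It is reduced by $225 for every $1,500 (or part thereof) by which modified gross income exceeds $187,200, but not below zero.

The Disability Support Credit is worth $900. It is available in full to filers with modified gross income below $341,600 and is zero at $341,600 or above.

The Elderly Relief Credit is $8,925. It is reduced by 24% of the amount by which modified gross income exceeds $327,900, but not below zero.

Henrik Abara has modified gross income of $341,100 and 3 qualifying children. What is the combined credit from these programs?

$9,429

Child Care Credit: base = 3 × $8,649 = $25,947. income exceeds $187,200 by $153,900, which is 103 full-or-partial $1,500 increments; reduction = 103 × $225 = $23,175, leaving $2,772.
Disability Support Credit: $341,100 is below the $341,600 cutoff, so the full $900 applies.
Elderly Relief Credit: 24% of the $13,200 excess over $327,900 is $3,168; credit = $8,925 − $3,168 = $5,757.
Total: $2,772 + $900 + $5,757 = $9,429.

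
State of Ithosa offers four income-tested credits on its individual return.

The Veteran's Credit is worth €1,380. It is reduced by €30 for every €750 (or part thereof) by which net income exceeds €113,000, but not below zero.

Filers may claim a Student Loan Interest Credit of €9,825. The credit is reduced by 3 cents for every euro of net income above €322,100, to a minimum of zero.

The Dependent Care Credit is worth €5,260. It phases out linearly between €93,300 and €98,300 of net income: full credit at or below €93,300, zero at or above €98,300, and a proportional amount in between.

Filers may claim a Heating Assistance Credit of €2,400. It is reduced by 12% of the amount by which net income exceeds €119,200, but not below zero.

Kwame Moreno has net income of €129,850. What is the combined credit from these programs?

€11,637

Veteran's Credit: income exceeds €113,000 by €16,850, which is 23 full-or-partial €750 increments; reduction = 23 × €30 = €690, leaving €690.
Student Loan Interest Credit: €129,850 is at or below the €322,100 threshold, so the full €9,825 applies.
Dependent Care Credit: €129,850 is at or above €98,300, so the credit is €0.
Heating Assistance Credit: 12% of the €10,650 excess over €119,200 is €1,278; credit = €2,400 − €1,278 = €1,122.
Total: €690 + €9,825 + €0 + €1,122 = €11,637.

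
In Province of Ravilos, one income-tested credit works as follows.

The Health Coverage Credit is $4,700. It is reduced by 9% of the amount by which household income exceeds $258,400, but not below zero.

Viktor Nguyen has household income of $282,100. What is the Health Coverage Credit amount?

Health Coverage Credit: 9% of the $23,700 excess over $258,400 is $2,133; credit = $4,700 − $2,133 = $2,567.

$2,567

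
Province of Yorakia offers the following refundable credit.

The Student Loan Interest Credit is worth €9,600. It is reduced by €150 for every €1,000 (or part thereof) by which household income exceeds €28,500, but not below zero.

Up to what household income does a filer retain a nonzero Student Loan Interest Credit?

€91,500

After 63 increments the reduction is 63 × €150 = €9,450, leaving €150; one more increment wipes it out. Increment 63 ends at excess 63 × €1,000 = €63,000, so the highest qualifying income is €28,500 + €63,000 = €91,500.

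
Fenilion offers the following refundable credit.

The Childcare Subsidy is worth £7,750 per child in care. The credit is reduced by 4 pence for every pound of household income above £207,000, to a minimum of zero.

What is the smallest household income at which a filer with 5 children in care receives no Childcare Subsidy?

£1,175,750

Full credit = 5 × £7,750 = £38,750.
The credit falls by 4% of each pound above £207,000, so it reaches zero when the excess is £38,750 / 4% = £968,750: income = £207,000 + £968,750 = £1,175,750.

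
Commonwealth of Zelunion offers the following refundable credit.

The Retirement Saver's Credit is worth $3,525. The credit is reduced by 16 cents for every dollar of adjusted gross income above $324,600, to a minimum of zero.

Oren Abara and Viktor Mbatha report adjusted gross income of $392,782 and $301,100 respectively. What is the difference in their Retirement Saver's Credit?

Oren ($392,782): Retirement Saver's Credit: 16% of the $68,182 excess over $324,600 is $10,909.12 ≥ base, so the credit is $0.
Viktor ($301,100): Retirement Saver's Credit: $301,100 is at or below the $324,600 threshold, so the full $3,525 applies.
Difference: |$0 − $3,525| = $3,525.

$3,525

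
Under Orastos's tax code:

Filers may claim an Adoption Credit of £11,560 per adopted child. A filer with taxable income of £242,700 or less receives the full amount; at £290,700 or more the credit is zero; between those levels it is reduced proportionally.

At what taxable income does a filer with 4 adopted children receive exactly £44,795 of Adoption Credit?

Full credit = 4 × £11,560 = £46,240.
£44,795 is 44,795/46,240 of the full £46,240, so 1,445/46,240 of the £48,000 range has been used: income = £242,700 + £48,000 × 1,445/46,240 = £244,200.

£244,200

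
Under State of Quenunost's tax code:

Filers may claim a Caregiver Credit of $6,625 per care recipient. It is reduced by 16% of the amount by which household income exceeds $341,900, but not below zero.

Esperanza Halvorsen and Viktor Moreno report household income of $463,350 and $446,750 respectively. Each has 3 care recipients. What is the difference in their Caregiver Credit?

$2,656

Esperanza ($463,350): Caregiver Credit: base = 3 × $6,625 = $19,875. 16% of the $121,450 excess over $341,900 is $19,432; credit = $19,875 − $19,432 = $443.
Viktor ($446,750): Caregiver Credit: base = 3 × $6,625 = $19,875. 16% of the $104,850 excess over $341,900 is $16,776; credit = $19,875 − $16,776 = $3,099.
Difference: |$443 − $3,099| = $2,656.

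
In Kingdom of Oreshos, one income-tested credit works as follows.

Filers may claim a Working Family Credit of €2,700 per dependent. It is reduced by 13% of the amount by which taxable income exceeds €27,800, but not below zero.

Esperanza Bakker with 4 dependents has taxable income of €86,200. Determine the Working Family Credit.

€3,208

Working Family Credit: base = 4 × €2,700 = €10,800. 13% of the €58,400 excess over €27,800 is €7,592; credit = €10,800 − €7,592 = €3,208.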